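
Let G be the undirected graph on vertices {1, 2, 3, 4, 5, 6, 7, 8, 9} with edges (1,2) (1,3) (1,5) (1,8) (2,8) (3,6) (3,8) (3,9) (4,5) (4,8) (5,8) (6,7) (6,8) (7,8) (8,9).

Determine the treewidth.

A width-2 tree decomposition is:
Bags: B1 = {1, 2, 8}  B2 = {1, 3, 8}  B3 = {3, 6, 8}  B4 = {6, 7, 8}  B5 = {1, 5, 8}  B6 = {3, 8, 9}  B7 = {4, 5, 8}
Tree: B1–B2, B2–B3, B3–B4, B2–B5, B2–B6, B5–B7
Each bag holds 3 vertices, so the decomposition has width 2, which upper-bounds the treewidth. Conversely, {1, 2, 8} is a clique of size 3, and the vertices of any clique must share a bag in every tree decomposition; so some bag has ≥ 3 vertices and tw(G) ≥ 2. Combining the bounds, tw(G) = 2.

2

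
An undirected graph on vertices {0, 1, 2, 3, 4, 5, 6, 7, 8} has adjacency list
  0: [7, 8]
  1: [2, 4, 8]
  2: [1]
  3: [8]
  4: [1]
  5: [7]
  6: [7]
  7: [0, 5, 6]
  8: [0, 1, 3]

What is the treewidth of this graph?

A width-1 tree decomposition is:
Bags: B1 = {0, 7}  B2 = {0, 8}  B3 = {1, 8}  B4 = {6, 7}  B5 = {1, 2}  B6 = {5, 7}  B7 = {3, 8}  B8 = {1, 4}
Tree: B1–B2, B2–B3, B1–B4, B3–B5, B1–B6, B2–B7, B5–B8
The largest bag has 2 vertices, giving width 1; this decomposition certifies tw(G) ≤ 1. Any graph with an edge has treewidth ≥ 1, and G has the edge 0–7. The upper and lower bounds meet at 1, so that is the treewidth.

1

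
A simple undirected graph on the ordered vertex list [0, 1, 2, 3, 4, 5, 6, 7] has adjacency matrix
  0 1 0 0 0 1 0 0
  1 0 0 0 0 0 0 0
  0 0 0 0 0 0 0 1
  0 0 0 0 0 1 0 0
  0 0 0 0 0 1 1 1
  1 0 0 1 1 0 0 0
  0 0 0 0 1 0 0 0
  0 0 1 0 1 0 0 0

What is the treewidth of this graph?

A width-1 tree decomposition is:
Bags: B1 = {4, 7}  B2 = {2, 7}  B3 = {4, 5}  B4 = {3, 5}  B5 = {0, 5}  B6 = {0, 1}  B7 = {4, 6}
Tree: B1–B2, B1–B3, B3–B4, B4–B5, B5–B6, B3–B7
The largest bag has 2 vertices, giving width 1; this decomposition certifies tw(G) ≤ 1. G has an edge, so its treewidth is at least 1. The upper and lower bounds meet at 1, so that is the treewidth.

1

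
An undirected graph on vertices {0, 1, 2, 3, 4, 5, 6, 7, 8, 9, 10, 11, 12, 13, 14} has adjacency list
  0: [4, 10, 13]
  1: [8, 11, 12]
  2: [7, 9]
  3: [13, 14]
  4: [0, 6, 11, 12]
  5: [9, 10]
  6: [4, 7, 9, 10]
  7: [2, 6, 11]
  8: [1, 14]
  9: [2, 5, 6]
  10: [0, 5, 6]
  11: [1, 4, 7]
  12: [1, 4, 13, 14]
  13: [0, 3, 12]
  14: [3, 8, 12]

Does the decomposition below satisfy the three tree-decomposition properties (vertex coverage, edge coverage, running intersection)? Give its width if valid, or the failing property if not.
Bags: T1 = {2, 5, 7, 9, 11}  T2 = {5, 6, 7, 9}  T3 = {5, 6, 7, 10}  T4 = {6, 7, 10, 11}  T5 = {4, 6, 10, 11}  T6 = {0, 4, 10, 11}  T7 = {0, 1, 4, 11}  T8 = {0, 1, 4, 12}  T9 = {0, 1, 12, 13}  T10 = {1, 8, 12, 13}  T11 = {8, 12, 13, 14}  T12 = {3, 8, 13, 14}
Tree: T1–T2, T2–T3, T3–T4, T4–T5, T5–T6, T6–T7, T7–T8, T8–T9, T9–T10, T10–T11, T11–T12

A tree decomposition must satisfy three properties: every vertex lies in some bag; for every edge, both endpoints lie together in some bag; and for every vertex, the bags containing it form a connected subtree. Here bags containing vertex 11 are not connected in the tree, so the decomposition is invalid.

No — bags containing vertex 11 are not connected in the tree.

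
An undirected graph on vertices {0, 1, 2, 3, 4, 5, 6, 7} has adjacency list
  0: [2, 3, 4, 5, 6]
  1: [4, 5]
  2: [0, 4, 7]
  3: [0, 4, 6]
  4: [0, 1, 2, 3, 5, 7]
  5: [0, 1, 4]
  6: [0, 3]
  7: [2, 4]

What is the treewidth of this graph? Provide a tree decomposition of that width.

Treewidth 2.
Bags: B1 = {0, 4, 5}  B2 = {0, 2, 4}  B3 = {1, 4, 5}  B4 = {0, 3, 4}  B5 = {2, 4, 7}  B6 = {0, 3, 6}
Tree: B1–B2, B1–B3, B1–B4, B2–B5, B4–B6

Each bag holds 3 vertices, so the decomposition has width 2, which upper-bounds the treewidth. For the lower bound, the 3 vertices {0, 2, 4} are pairwise adjacent, and any tree decomposition puts a clique entirely inside one bag — forcing width ≥ 2. Hence tw(G) = 2 exactly.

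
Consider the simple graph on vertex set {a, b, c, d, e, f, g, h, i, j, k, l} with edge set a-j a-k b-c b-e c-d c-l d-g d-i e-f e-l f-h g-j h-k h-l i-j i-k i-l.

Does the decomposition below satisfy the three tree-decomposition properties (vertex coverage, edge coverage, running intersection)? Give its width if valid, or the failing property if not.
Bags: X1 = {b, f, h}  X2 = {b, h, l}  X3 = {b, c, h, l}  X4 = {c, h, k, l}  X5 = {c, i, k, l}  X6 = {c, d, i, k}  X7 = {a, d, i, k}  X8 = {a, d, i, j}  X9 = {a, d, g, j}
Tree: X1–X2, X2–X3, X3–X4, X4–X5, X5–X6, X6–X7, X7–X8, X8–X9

A tree decomposition must satisfy three properties: every vertex lies in some bag; for every edge, both endpoints lie together in some bag; and for every vertex, the bags containing it form a connected subtree. Here vertex e appears in no bag, so the decomposition is invalid.

No — vertex e appears in no bag.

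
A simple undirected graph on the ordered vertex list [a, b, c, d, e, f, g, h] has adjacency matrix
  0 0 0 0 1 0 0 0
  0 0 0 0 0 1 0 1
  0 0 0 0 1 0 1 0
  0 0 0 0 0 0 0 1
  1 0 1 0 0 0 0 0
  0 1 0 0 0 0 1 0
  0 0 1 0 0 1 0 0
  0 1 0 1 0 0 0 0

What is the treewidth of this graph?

A width-1 tree decomposition is:
Bags: B1 = {d, h}  B2 = {b, h}  B3 = {b, f}  B4 = {f, g}  B5 = {c, g}  B6 = {c, e}  B7 = {a, e}
Tree: B1–B2, B2–B3, B3–B4, B4–B5, B5–B6, B6–B7
Each bag holds 2 vertices, so the decomposition has width 1, which upper-bounds the treewidth. Since G has at least one edge (e.g. d–h), it is not an edgeless graph, so tw(G) ≥ 1. Combining the bounds, tw(G) = 1.

1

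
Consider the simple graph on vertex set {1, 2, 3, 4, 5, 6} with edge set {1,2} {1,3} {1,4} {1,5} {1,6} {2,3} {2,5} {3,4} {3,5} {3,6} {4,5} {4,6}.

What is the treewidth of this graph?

3

A width-3 tree decomposition is:
Bags: B1 = {1, 3, 4, 5}  B2 = {1, 3, 4, 6}  B3 = {1, 2, 3, 5}
Tree: B1–B2, B1–B3
Each bag holds 4 vertices, so the decomposition has width 3, which upper-bounds the treewidth. On the other hand G contains the 4-clique {1, 2, 3, 5}. A clique must lie in a single bag of any decomposition, so no decomposition can have width below 3. Therefore the treewidth is 3.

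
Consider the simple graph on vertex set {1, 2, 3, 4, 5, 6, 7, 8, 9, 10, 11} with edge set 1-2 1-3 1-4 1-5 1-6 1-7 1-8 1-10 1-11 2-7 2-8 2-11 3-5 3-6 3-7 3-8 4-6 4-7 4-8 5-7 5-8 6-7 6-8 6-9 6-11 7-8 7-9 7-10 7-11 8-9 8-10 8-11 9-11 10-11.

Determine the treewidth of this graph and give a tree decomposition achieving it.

The largest bag has 5 vertices, giving width 4; this decomposition certifies tw(G) ≤ 4. Conversely, {1, 2, 7, 8, 11} is a clique of size 5, and the vertices of any clique must share a bag in every tree decomposition; so some bag has ≥ 5 vertices and tw(G) ≥ 4. Hence tw(G) = 4 exactly.

Treewidth 4.
Bags: B1 = {1, 3, 6, 7, 8}  B2 = {1, 6, 7, 8, 11}  B3 = {1, 2, 7, 8, 11}  B4 = {6, 7, 8, 9, 11}  B5 = {1, 3, 5, 7, 8}  B6 = {1, 7, 8, 10, 11}  B7 = {1, 4, 6, 7, 8}
Tree: B1–B2, B2–B3, B2–B4, B1–B5, B3–B6, B2–B7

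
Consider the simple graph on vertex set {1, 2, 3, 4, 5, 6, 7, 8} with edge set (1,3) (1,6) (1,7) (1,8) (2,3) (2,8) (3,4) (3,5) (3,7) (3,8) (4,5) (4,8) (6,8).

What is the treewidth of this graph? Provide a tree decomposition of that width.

Treewidth 2.
One such decomposition:
Bags: B1 = {3, 4, 5}  B2 = {3, 4, 8}  B3 = {1, 3, 8}  B4 = {1, 3, 7}  B5 = {2, 3, 8}  B6 = {1, 6, 8}
Tree: B1–B2, B2–B3, B3–B4, B3–B5, B3–B6

Every bag has size at most 3, so the width is 3 − 1 = 2 and tw(G) ≤ 2. On the other hand G contains the 3-clique {1, 3, 8}. A clique must lie in a single bag of any decomposition, so no decomposition can have width below 2. Combining the bounds, tw(G) = 2.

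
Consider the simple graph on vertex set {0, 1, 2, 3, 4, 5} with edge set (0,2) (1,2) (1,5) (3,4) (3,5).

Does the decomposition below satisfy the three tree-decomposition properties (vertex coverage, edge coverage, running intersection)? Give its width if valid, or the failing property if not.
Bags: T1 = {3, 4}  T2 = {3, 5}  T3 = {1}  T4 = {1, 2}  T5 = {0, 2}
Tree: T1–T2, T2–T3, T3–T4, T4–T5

A tree decomposition must satisfy three properties: every vertex lies in some bag; for every edge, both endpoints lie together in some bag; and for every vertex, the bags containing it form a connected subtree. Here edge (5,1) lies in no bag, so the decomposition is invalid.

No — edge (5,1) lies in no bag.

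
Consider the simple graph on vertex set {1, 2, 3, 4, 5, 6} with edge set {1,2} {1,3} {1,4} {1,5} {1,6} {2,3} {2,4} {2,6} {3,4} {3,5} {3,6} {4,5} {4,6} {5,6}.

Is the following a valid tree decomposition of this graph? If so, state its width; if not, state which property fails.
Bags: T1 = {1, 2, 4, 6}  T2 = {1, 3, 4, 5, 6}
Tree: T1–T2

A tree decomposition must satisfy three properties: every vertex lies in some bag; for every edge, both endpoints lie together in some bag; and for every vertex, the bags containing it form a connected subtree. Here edge (3,2) lies in no bag, so the decomposition is invalid.

No — edge (3,2) lies in no bag.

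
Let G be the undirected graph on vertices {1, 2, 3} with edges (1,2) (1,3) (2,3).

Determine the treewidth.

A width-2 tree decomposition is:
Bags: B1 = {1, 2, 3}
Tree: (single bag)
With just one bag of size 3, the width is 3 − 1 = 2, so tw(G) ≤ 2. Conversely, {1, 2, 3} is a clique of size 3, and the vertices of any clique must share a bag in every tree decomposition; so some bag has ≥ 3 vertices and tw(G) ≥ 2. The upper and lower bounds meet at 2, so that is the treewidth.

2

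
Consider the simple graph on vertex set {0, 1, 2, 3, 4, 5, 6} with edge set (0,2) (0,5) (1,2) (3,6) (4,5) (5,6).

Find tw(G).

1

A width-1 tree decomposition is:
Bags: B1 = {0, 5}  B2 = {4, 5}  B3 = {5, 6}  B4 = {3, 6}  B5 = {0, 2}  B6 = {1, 2}
Tree: B1–B2, B1–B3, B3–B4, B1–B5, B5–B6
Each bag holds 2 vertices, so the decomposition has width 1, which upper-bounds the treewidth. Since G has at least one edge (e.g. 0–5), it is not an edgeless graph, so tw(G) ≥ 1. The upper and lower bounds meet at 1, so that is the treewidth.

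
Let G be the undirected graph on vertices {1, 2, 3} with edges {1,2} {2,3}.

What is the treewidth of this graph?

1

A width-1 tree decomposition is:
Bags: B1 = {2, 3}  B2 = {1, 2}
Tree: B1–B2
Every bag has size at most 2, so the width is 2 − 1 = 1 and tw(G) ≤ 1. Any graph with an edge has treewidth ≥ 1, and G has the edge 2–3. The upper and lower bounds meet at 1, so that is the treewidth.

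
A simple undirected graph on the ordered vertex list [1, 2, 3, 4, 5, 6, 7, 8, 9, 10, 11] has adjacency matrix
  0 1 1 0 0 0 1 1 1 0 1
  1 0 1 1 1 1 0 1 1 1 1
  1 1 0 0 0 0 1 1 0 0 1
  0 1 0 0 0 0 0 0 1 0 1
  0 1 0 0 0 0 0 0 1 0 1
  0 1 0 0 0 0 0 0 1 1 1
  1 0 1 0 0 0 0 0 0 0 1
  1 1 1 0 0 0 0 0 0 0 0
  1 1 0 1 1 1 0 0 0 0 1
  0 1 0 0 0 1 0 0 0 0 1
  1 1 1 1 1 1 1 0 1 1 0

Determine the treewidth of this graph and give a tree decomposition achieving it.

The largest bag has 4 vertices, giving width 3; this decomposition certifies tw(G) ≤ 3. Conversely, {1, 2, 3, 8} is a clique of size 4, and the vertices of any clique must share a bag in every tree decomposition; so some bag has ≥ 4 vertices and tw(G) ≥ 3. Combining the bounds, tw(G) = 3.

Treewidth 3.
One such decomposition:
Bags: B1 = {2, 5, 9, 11}  B2 = {1, 2, 9, 11}  B3 = {1, 2, 3, 11}  B4 = {1, 3, 7, 11}  B5 = {2, 6, 9, 11}  B6 = {2, 6, 10, 11}  B7 = {2, 4, 9, 11}  B8 = {1, 2, 3, 8}
Tree: B1–B2, B2–B3, B3–B4, B2–B5, B5–B6, B2–B7, B3–B8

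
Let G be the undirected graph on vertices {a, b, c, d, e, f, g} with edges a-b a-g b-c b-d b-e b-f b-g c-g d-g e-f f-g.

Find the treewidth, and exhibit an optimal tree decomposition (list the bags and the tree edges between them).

Treewidth 2.
One optimal decomposition is:
Bags: B1 = {b, c, g}  B2 = {b, f, g}  B3 = {b, e, f}  B4 = {a, b, g}  B5 = {b, d, g}
Tree: B1–B2, B2–B3, B2–B4, B2–B5

Each bag holds 3 vertices, so the decomposition has width 2, which upper-bounds the treewidth. On the other hand G contains the 3-clique {b, d, g}. A clique must lie in a single bag of any decomposition, so no decomposition can have width below 2. The upper and lower bounds meet at 2, so that is the treewidth.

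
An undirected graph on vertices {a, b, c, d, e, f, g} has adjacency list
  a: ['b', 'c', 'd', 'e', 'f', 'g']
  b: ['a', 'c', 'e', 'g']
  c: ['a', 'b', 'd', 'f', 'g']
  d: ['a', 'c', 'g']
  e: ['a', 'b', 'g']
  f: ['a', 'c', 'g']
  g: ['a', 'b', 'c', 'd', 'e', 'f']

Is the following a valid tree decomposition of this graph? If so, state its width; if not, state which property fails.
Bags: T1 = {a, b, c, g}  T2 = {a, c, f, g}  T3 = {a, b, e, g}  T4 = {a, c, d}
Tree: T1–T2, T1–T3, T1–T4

A tree decomposition must satisfy three properties: every vertex lies in some bag; for every edge, both endpoints lie together in some bag; and for every vertex, the bags containing it form a connected subtree. Here edge (g,d) lies in no bag, so the decomposition is invalid.

No — edge (g,d) lies in no bag.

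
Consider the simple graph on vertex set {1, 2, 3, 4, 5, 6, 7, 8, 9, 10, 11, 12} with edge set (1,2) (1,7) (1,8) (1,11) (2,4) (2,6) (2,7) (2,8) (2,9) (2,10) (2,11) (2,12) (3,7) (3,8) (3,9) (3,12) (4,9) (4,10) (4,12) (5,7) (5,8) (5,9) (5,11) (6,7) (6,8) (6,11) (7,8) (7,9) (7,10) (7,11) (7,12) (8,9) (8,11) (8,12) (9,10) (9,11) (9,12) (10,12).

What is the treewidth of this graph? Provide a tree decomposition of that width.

Treewidth 4.
Bags: B1 = {2, 7, 8, 9, 11}  B2 = {2, 7, 8, 9, 12}  B3 = {2, 6, 7, 8, 11}  B4 = {5, 7, 8, 9, 11}  B5 = {1, 2, 7, 8, 11}  B6 = {2, 7, 9, 10, 12}  B7 = {3, 7, 8, 9, 12}  B8 = {2, 4, 9, 10, 12}
Tree: B1–B2, B1–B3, B1–B4, B1–B5, B2–B6, B2–B7, B6–B8

Each bag holds 5 vertices, so the decomposition has width 4, which upper-bounds the treewidth. On the other hand G contains the 5-clique {2, 4, 9, 10, 12}. A clique must lie in a single bag of any decomposition, so no decomposition can have width below 4. The upper and lower bounds meet at 4, so that is the treewidth.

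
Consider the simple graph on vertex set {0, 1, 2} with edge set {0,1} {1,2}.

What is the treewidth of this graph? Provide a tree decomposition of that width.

Treewidth 1.
One optimal decomposition is:
Bags: B1 = {0, 1}  B2 = {1, 2}
Tree: B1–B2

Each bag holds 2 vertices, so the decomposition has width 1, which upper-bounds the treewidth. Since G has at least one edge (e.g. 1–0), it is not an edgeless graph, so tw(G) ≥ 1. Therefore the treewidth is 1.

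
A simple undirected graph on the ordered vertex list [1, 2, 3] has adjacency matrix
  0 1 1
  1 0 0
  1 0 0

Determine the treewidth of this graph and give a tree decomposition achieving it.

The largest bag has 2 vertices, giving width 1; this decomposition certifies tw(G) ≤ 1. Since G has at least one edge (e.g. 1–2), it is not an edgeless graph, so tw(G) ≥ 1. Therefore the treewidth is 1.

Treewidth 1.
One optimal decomposition is:
Bags: B1 = {1, 2}  B2 = {1, 3}
Tree: B1–B2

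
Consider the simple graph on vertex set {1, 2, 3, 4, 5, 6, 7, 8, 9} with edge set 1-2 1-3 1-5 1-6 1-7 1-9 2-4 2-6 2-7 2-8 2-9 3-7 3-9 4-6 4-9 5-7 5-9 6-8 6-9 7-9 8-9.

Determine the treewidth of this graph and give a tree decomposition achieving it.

Every bag has size at most 4, so the width is 4 − 1 = 3 and tw(G) ≤ 3. On the other hand G contains the 4-clique {2, 6, 8, 9}. A clique must lie in a single bag of any decomposition, so no decomposition can have width below 3. Therefore the treewidth is 3.

Treewidth 3.
Bags: B1 = {2, 4, 6, 9}  B2 = {1, 2, 6, 9}  B3 = {2, 6, 8, 9}  B4 = {1, 2, 7, 9}  B5 = {1, 5, 7, 9}  B6 = {1, 3, 7, 9}
Tree: B1–B2, B1–B3, B2–B4, B4–B5, B4–B6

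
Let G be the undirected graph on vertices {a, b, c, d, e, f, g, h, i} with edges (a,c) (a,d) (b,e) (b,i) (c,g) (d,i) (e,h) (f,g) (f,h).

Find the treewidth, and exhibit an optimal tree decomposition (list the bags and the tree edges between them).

Every bag has size at most 3, so the width is 3 − 1 = 2 and tw(G) ≤ 2. The edges h–f–g–c–a–d–i–b–e–h form a cycle, so G is not a tree and its treewidth is at least 2. Hence tw(G) = 2 exactly.

Treewidth 2.
One such decomposition:
Bags: B1 = {f, g, h}  B2 = {c, g, h}  B3 = {a, c, h}  B4 = {a, d, h}  B5 = {d, h, i}  B6 = {b, h, i}  B7 = {b, e, h}
Tree: B1–B2, B2–B3, B3–B4, B4–B5, B5–B6, B6–B7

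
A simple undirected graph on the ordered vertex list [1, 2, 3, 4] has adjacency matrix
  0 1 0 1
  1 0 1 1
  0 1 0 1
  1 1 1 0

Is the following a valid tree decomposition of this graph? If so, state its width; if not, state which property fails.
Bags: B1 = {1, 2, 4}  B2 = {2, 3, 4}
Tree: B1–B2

Yes; width 2.

Every vertex of G appears in some bag (union = {1, 2, 3, 4}); every edge is covered by a bag; and for each vertex v the set of bags containing v is connected in the bag tree. The decomposition is therefore valid. The largest bag has 3 vertices, so the width is 2.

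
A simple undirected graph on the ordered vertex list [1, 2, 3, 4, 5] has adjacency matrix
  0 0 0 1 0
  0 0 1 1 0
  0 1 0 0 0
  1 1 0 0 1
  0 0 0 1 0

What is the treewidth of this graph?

A width-1 tree decomposition is:
Bags: B1 = {2, 4}  B2 = {4, 5}  B3 = {2, 3}  B4 = {1, 4}
Tree: B1–B2, B1–B3, B2–B4
Every bag has size at most 2, so the width is 2 − 1 = 1 and tw(G) ≤ 1. G has an edge, so its treewidth is at least 1. Therefore the treewidth is 1.

1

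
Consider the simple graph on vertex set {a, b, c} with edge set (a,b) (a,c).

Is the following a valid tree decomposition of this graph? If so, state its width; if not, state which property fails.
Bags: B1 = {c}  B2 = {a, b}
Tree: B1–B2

A tree decomposition must satisfy three properties: every vertex lies in some bag; for every edge, both endpoints lie together in some bag; and for every vertex, the bags containing it form a connected subtree. Here edge (a,c) lies in no bag, so the decomposition is invalid.

No — edge (a,c) lies in no bag.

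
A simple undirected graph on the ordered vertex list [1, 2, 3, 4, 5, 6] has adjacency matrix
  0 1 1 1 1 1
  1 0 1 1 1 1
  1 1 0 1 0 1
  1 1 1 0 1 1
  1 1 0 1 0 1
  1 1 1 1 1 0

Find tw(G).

4

A width-4 tree decomposition is:
Bags: B1 = {1, 2, 4, 5, 6}  B2 = {1, 2, 3, 4, 6}
Tree: B1–B2
The largest bag has 5 vertices, giving width 4; this decomposition certifies tw(G) ≤ 4. On the other hand G contains the 5-clique {1, 2, 3, 4, 6}. A clique must lie in a single bag of any decomposition, so no decomposition can have width below 4. The upper and lower bounds meet at 4, so that is the treewidth.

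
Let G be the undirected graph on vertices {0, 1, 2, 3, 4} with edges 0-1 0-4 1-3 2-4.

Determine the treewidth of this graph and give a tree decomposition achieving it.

Treewidth 1.
Bags: B1 = {1, 3}  B2 = {0, 1}  B3 = {0, 4}  B4 = {2, 4}
Tree: B1–B2, B2–B3, B3–B4

Every bag has size at most 2, so the width is 2 − 1 = 1 and tw(G) ≤ 1. Any graph with an edge has treewidth ≥ 1, and G has the edge 3–1. Therefore the treewidth is 1.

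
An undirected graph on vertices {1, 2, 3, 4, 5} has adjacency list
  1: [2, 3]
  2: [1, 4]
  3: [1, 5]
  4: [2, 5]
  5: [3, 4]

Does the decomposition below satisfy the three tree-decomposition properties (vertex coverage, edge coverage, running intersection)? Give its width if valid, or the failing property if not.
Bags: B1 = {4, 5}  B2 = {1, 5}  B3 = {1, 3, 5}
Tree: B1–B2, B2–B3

No — vertex 2 appears in no bag.

A tree decomposition must satisfy three properties: every vertex lies in some bag; for every edge, both endpoints lie together in some bag; and for every vertex, the bags containing it form a connected subtree. Here vertex 2 appears in no bag, so the decomposition is invalid.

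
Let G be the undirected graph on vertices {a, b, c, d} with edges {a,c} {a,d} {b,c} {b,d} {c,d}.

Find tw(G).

A width-2 tree decomposition is:
Bags: B1 = {b, c, d}  B2 = {a, c, d}
Tree: B1–B2
Each bag holds 3 vertices, so the decomposition has width 2, which upper-bounds the treewidth. For the lower bound, the 3 vertices {a, c, d} are pairwise adjacent, and any tree decomposition puts a clique entirely inside one bag — forcing width ≥ 2. The upper and lower bounds meet at 2, so that is the treewidth.

2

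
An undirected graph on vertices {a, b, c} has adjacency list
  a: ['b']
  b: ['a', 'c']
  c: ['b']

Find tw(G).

1

A width-1 tree decomposition is:
Bags: B1 = {a, b}  B2 = {b, c}
Tree: B1–B2
Each bag holds 2 vertices, so the decomposition has width 1, which upper-bounds the treewidth. Any graph with an edge has treewidth ≥ 1, and G has the edge a–b. Combining the bounds, tw(G) = 1.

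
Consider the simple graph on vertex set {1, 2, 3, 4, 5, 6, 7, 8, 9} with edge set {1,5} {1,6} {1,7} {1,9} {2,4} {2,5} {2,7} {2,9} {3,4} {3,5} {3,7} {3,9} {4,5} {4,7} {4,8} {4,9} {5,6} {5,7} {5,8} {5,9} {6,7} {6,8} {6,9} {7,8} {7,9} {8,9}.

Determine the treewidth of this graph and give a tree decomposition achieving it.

The largest bag has 5 vertices, giving width 4; this decomposition certifies tw(G) ≤ 4. For the lower bound, the 5 vertices {1, 5, 6, 7, 9} are pairwise adjacent, and any tree decomposition puts a clique entirely inside one bag — forcing width ≥ 4. Hence tw(G) = 4 exactly.

Treewidth 4.
Bags: B1 = {2, 4, 5, 7, 9}  B2 = {4, 5, 7, 8, 9}  B3 = {3, 4, 5, 7, 9}  B4 = {5, 6, 7, 8, 9}  B5 = {1, 5, 6, 7, 9}
Tree: B1–B2, B1–B3, B2–B4, B4–B5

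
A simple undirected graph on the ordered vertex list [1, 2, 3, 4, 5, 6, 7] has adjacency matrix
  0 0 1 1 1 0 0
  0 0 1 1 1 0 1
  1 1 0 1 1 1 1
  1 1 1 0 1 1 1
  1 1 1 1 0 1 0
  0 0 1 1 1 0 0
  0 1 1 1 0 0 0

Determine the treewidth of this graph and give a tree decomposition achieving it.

Treewidth 3.
One optimal decomposition is:
Bags: B1 = {1, 3, 4, 5}  B2 = {3, 4, 5, 6}  B3 = {2, 3, 4, 5}  B4 = {2, 3, 4, 7}
Tree: B1–B2, B1–B3, B3–B4

The largest bag has 4 vertices, giving width 3; this decomposition certifies tw(G) ≤ 3. On the other hand G contains the 4-clique {1, 3, 4, 5}. A clique must lie in a single bag of any decomposition, so no decomposition can have width below 3. The upper and lower bounds meet at 3, so that is the treewidth.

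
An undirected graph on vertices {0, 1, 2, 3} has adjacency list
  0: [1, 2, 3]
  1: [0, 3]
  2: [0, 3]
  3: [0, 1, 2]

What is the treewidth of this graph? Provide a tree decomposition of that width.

Treewidth 2.
One such decomposition:
Bags: B1 = {0, 2, 3}  B2 = {0, 1, 3}
Tree: B1–B2

The largest bag has 3 vertices, giving width 2; this decomposition certifies tw(G) ≤ 2. For the lower bound, the 3 vertices {0, 1, 3} are pairwise adjacent, and any tree decomposition puts a clique entirely inside one bag — forcing width ≥ 2. Hence tw(G) = 2 exactly.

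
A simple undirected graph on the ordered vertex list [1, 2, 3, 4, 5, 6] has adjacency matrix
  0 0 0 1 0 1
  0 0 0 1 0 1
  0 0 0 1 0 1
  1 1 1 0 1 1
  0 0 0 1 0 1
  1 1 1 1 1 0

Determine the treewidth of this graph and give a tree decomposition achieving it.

Each bag holds 3 vertices, so the decomposition has width 2, which upper-bounds the treewidth. Conversely, {1, 4, 6} is a clique of size 3, and the vertices of any clique must share a bag in every tree decomposition; so some bag has ≥ 3 vertices and tw(G) ≥ 2. Hence tw(G) = 2 exactly.

Treewidth 2.
One such decomposition:
Bags: B1 = {2, 4, 6}  B2 = {4, 5, 6}  B3 = {3, 4, 6}  B4 = {1, 4, 6}
Tree: B1–B2, B2–B3, B2–B4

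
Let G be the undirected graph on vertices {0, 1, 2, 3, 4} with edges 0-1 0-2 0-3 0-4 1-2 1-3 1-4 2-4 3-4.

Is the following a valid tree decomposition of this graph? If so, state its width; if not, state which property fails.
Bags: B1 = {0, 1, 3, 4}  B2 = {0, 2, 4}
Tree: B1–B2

A tree decomposition must satisfy three properties: every vertex lies in some bag; for every edge, both endpoints lie together in some bag; and for every vertex, the bags containing it form a connected subtree. Here edge (1,2) lies in no bag, so the decomposition is invalid.

No — edge (1,2) lies in no bag.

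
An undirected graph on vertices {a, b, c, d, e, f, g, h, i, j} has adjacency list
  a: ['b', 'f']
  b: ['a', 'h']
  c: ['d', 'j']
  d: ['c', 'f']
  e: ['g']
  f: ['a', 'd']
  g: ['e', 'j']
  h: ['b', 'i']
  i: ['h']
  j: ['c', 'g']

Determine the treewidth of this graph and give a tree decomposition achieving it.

Treewidth 1.
One optimal decomposition is:
Bags: B1 = {e, g}  B2 = {g, j}  B3 = {c, j}  B4 = {c, d}  B5 = {d, f}  B6 = {a, f}  B7 = {a, b}  B8 = {b, h}  B9 = {h, i}
Tree: B1–B2, B2–B3, B3–B4, B4–B5, B5–B6, B6–B7, B7–B8, B8–B9

Every bag has size at most 2, so the width is 2 − 1 = 1 and tw(G) ≤ 1. Any graph with an edge has treewidth ≥ 1, and G has the edge e–g. Hence tw(G) = 1 exactly.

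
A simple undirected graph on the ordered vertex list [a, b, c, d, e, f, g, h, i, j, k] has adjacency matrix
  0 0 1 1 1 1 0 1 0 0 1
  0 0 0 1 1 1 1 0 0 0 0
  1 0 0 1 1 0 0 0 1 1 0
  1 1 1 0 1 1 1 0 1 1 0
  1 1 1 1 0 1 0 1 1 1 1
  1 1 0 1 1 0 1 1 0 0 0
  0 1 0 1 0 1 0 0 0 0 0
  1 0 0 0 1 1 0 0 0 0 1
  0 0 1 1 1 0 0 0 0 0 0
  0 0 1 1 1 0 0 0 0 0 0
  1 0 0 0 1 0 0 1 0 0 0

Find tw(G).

3

A width-3 tree decomposition is:
Bags: B1 = {a, c, d, e}  B2 = {a, d, e, f}  B3 = {b, d, e, f}  B4 = {c, d, e, j}  B5 = {a, e, f, h}  B6 = {b, d, f, g}  B7 = {a, e, h, k}  B8 = {c, d, e, i}
Tree: B1–B2, B2–B3, B1–B4, B2–B5, B3–B6, B5–B7, B1–B8
Each bag holds 4 vertices, so the decomposition has width 3, which upper-bounds the treewidth. Conversely, {b, d, f, g} is a clique of size 4, and the vertices of any clique must share a bag in every tree decomposition; so some bag has ≥ 4 vertices and tw(G) ≥ 3. Therefore the treewidth is 3.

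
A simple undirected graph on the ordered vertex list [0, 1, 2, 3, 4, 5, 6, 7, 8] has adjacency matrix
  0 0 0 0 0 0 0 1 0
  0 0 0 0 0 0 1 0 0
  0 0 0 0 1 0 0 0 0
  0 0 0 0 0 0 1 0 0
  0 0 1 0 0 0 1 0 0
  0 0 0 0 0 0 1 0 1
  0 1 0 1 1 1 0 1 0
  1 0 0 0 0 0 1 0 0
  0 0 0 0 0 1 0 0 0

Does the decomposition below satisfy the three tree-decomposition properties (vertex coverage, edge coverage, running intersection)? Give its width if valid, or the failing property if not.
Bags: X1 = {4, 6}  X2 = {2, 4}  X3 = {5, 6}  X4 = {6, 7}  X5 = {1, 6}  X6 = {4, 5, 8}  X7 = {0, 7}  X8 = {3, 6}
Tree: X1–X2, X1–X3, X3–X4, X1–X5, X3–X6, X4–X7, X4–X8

No — bags containing vertex 4 are not connected in the tree.

A tree decomposition must satisfy three properties: every vertex lies in some bag; for every edge, both endpoints lie together in some bag; and for every vertex, the bags containing it form a connected subtree. Here bags containing vertex 4 are not connected in the tree, so the decomposition is invalid.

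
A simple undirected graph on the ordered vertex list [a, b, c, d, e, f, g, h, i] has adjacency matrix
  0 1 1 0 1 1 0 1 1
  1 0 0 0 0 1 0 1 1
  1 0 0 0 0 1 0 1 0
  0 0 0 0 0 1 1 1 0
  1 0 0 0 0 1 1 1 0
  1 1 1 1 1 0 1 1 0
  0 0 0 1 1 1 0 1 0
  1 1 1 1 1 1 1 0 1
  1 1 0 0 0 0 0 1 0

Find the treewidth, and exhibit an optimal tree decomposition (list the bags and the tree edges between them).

Treewidth 3.
Bags: B1 = {a, e, f, h}  B2 = {a, b, f, h}  B3 = {a, c, f, h}  B4 = {e, f, g, h}  B5 = {d, f, g, h}  B6 = {a, b, h, i}
Tree: B1–B2, B1–B3, B1–B4, B4–B5, B2–B6

Each bag holds 4 vertices, so the decomposition has width 3, which upper-bounds the treewidth. Conversely, {d, f, g, h} is a clique of size 4, and the vertices of any clique must share a bag in every tree decomposition; so some bag has ≥ 4 vertices and tw(G) ≥ 3. Combining the bounds, tw(G) = 3.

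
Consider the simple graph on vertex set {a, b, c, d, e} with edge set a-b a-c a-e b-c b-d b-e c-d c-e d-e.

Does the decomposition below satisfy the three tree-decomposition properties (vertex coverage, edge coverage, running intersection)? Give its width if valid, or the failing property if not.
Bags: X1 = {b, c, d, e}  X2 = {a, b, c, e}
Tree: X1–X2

Vertex coverage: the bags together contain {a, b, c, d, e}, the full vertex set. Edge coverage: each edge of G has both endpoints in at least one bag. Running intersection: for every vertex, the bags containing it form a connected subtree. All three properties hold, so this is a valid tree decomposition of width max|bag| − 1 = 3, and hence tw(G) ≤ 3.

Yes; width 3.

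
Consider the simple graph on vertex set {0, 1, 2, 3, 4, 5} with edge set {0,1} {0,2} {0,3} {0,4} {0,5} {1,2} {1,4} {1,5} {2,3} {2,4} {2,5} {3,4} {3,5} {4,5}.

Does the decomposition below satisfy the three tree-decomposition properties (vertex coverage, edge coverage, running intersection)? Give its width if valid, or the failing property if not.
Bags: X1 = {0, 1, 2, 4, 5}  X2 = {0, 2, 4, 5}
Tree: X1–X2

A tree decomposition must satisfy three properties: every vertex lies in some bag; for every edge, both endpoints lie together in some bag; and for every vertex, the bags containing it form a connected subtree. Here vertex 3 appears in no bag, so the decomposition is invalid.

No — vertex 3 appears in no bag.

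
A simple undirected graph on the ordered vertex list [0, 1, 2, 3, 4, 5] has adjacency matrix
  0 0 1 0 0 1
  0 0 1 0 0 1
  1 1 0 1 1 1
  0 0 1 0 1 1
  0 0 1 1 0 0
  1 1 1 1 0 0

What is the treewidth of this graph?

2

A width-2 tree decomposition is:
Bags: B1 = {2, 3, 5}  B2 = {1, 2, 5}  B3 = {2, 3, 4}  B4 = {0, 2, 5}
Tree: B1–B2, B1–B3, B2–B4
Each bag holds 3 vertices, so the decomposition has width 2, which upper-bounds the treewidth. For the lower bound, the 3 vertices {2, 3, 4} are pairwise adjacent, and any tree decomposition puts a clique entirely inside one bag — forcing width ≥ 2. Combining the bounds, tw(G) = 2.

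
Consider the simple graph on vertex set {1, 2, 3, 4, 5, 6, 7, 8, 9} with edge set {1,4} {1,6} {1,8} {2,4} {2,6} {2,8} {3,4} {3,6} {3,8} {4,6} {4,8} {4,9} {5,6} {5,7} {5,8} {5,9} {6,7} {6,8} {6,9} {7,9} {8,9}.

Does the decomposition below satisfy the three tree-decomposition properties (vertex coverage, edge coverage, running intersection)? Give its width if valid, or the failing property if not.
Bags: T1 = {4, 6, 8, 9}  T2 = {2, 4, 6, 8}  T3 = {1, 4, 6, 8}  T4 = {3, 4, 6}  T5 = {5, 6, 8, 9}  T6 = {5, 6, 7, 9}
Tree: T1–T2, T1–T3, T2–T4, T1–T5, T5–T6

A tree decomposition must satisfy three properties: every vertex lies in some bag; for every edge, both endpoints lie together in some bag; and for every vertex, the bags containing it form a connected subtree. Here edge (8,3) lies in no bag, so the decomposition is invalid.

No — edge (8,3) lies in no bag.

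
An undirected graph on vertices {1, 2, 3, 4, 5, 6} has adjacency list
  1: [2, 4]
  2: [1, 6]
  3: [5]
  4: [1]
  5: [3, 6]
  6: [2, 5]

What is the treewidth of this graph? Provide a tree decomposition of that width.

Treewidth 1.
Bags: B1 = {1, 4}  B2 = {1, 2}  B3 = {2, 6}  B4 = {5, 6}  B5 = {3, 5}
Tree: B1–B2, B2–B3, B3–B4, B4–B5

Every bag has size at most 2, so the width is 2 − 1 = 1 and tw(G) ≤ 1. G has an edge, so its treewidth is at least 1. Therefore the treewidth is 1.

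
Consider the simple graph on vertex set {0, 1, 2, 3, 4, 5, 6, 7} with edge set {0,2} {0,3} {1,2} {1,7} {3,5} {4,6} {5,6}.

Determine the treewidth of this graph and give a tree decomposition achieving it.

Treewidth 1.
One optimal decomposition is:
Bags: B1 = {4, 6}  B2 = {5, 6}  B3 = {3, 5}  B4 = {0, 3}  B5 = {0, 2}  B6 = {1, 2}  B7 = {1, 7}
Tree: B1–B2, B2–B3, B3–B4, B4–B5, B5–B6, B6–B7

Every bag has size at most 2, so the width is 2 − 1 = 1 and tw(G) ≤ 1. Any graph with an edge has treewidth ≥ 1, and G has the edge 4–6. Therefore the treewidth is 1.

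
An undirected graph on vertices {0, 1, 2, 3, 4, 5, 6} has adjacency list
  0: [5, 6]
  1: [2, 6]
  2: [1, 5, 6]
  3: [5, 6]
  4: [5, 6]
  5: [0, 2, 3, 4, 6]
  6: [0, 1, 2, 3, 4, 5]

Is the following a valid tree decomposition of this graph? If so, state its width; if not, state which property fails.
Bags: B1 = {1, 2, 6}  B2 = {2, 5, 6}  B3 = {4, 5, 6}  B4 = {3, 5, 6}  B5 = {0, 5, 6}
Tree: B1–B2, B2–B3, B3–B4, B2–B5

Checking the three conditions: (i) the bags cover all of {0, 1, 2, 3, 4, 5, 6}; (ii) for each edge, some bag contains both endpoints; (iii) the bags containing any fixed vertex form a subtree. All hold, so the decomposition is valid with width 3 − 1 = 2.

Yes; width 2.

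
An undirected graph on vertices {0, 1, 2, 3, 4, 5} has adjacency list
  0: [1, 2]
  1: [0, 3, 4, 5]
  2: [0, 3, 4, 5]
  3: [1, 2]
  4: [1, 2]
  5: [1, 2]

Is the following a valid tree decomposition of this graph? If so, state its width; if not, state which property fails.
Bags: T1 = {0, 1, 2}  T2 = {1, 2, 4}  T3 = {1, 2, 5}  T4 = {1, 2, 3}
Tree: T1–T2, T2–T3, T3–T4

Checking the three conditions: (i) the bags cover all of {0, 1, 2, 3, 4, 5}; (ii) for each edge, some bag contains both endpoints; (iii) the bags containing any fixed vertex form a subtree. All hold, so the decomposition is valid with width 3 − 1 = 2.

Yes; width 2.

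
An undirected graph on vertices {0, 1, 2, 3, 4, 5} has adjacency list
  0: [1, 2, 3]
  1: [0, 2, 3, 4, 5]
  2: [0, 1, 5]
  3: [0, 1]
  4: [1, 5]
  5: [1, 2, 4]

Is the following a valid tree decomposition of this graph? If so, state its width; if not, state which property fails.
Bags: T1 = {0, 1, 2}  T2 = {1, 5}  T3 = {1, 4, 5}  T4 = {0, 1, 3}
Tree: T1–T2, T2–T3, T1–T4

No — edge (2,5) lies in no bag.

A tree decomposition must satisfy three properties: every vertex lies in some bag; for every edge, both endpoints lie together in some bag; and for every vertex, the bags containing it form a connected subtree. Here edge (2,5) lies in no bag, so the decomposition is invalid.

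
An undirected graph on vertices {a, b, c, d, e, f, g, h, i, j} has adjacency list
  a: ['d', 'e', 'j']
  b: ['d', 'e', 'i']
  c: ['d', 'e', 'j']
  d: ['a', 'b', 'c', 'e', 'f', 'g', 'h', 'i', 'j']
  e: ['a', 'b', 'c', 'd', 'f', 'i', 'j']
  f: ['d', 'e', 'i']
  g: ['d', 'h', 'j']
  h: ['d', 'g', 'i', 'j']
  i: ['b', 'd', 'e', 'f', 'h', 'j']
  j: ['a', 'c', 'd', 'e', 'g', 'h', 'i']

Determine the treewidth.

A width-3 tree decomposition is:
Bags: B1 = {d, h, i, j}  B2 = {d, e, i, j}  B3 = {a, d, e, j}  B4 = {d, g, h, j}  B5 = {c, d, e, j}  B6 = {d, e, f, i}  B7 = {b, d, e, i}
Tree: B1–B2, B2–B3, B1–B4, B3–B5, B2–B6, B2–B7
Each bag holds 4 vertices, so the decomposition has width 3, which upper-bounds the treewidth. On the other hand G contains the 4-clique {d, g, h, j}. A clique must lie in a single bag of any decomposition, so no decomposition can have width below 3. The upper and lower bounds meet at 3, so that is the treewidth.

3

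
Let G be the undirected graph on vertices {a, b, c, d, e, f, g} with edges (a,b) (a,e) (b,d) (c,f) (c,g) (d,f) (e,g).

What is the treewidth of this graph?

A width-2 tree decomposition is:
Bags: B1 = {a, b, e}  B2 = {b, d, e}  B3 = {d, e, f}  B4 = {c, e, f}  B5 = {c, e, g}
Tree: B1–B2, B2–B3, B3–B4, B4–B5
Every bag has size at most 3, so the width is 3 − 1 = 2 and tw(G) ≤ 2. The edges e–a–b–d–f–c–g–e form a cycle, so G is not a tree and its treewidth is at least 2. Hence tw(G) = 2 exactly.

2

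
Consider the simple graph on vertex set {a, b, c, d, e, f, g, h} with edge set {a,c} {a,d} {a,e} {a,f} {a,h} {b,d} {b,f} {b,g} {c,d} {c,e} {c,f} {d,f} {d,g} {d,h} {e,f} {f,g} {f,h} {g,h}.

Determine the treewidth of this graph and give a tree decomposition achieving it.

The largest bag has 4 vertices, giving width 3; this decomposition certifies tw(G) ≤ 3. On the other hand G contains the 4-clique {d, f, g, h}. A clique must lie in a single bag of any decomposition, so no decomposition can have width below 3. Therefore the treewidth is 3.

Treewidth 3.
One optimal decomposition is:
Bags: B1 = {a, c, d, f}  B2 = {a, d, f, h}  B3 = {a, c, e, f}  B4 = {d, f, g, h}  B5 = {b, d, f, g}
Tree: B1–B2, B1–B3, B2–B4, B4–B5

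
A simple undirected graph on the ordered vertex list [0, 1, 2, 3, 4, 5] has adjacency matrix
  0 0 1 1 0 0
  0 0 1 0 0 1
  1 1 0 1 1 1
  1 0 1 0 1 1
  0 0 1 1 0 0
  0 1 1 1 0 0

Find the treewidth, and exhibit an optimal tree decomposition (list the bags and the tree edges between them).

Treewidth 2.
Bags: B1 = {0, 2, 3}  B2 = {2, 3, 5}  B3 = {1, 2, 5}  B4 = {2, 3, 4}
Tree: B1–B2, B2–B3, B1–B4

The largest bag has 3 vertices, giving width 2; this decomposition certifies tw(G) ≤ 2. Conversely, {1, 2, 5} is a clique of size 3, and the vertices of any clique must share a bag in every tree decomposition; so some bag has ≥ 3 vertices and tw(G) ≥ 2. Combining the bounds, tw(G) = 2.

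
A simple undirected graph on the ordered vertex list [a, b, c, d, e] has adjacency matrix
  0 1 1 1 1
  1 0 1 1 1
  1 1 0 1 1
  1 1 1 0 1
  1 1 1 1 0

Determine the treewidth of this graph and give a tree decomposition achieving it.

Treewidth 4.
One optimal decomposition is:
Bags: B1 = {a, b, c, d, e}
Tree: (single bag)

A single bag containing all 5 vertices is trivially a valid decomposition of width 4. On the other hand G contains the 5-clique {a, b, c, d, e}. A clique must lie in a single bag of any decomposition, so no decomposition can have width below 4. Therefore the treewidth is 4.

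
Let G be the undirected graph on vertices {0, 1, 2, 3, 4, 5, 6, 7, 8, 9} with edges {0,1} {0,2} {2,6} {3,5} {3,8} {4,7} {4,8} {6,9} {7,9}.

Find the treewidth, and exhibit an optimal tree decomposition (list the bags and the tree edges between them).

Treewidth 1.
One such decomposition:
Bags: B1 = {3, 5}  B2 = {3, 8}  B3 = {4, 8}  B4 = {4, 7}  B5 = {7, 9}  B6 = {6, 9}  B7 = {2, 6}  B8 = {0, 2}  B9 = {0, 1}
Tree: B1–B2, B2–B3, B3–B4, B4–B5, B5–B6, B6–B7, B7–B8, B8–B9

The largest bag has 2 vertices, giving width 1; this decomposition certifies tw(G) ≤ 1. Since G has at least one edge (e.g. 5–3), it is not an edgeless graph, so tw(G) ≥ 1. Combining the bounds, tw(G) = 1.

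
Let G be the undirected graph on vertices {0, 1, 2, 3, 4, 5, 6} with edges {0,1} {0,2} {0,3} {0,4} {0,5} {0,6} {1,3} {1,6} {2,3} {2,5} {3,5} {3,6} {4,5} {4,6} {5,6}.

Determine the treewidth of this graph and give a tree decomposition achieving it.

Each bag holds 4 vertices, so the decomposition has width 3, which upper-bounds the treewidth. On the other hand G contains the 4-clique {0, 1, 3, 6}. A clique must lie in a single bag of any decomposition, so no decomposition can have width below 3. Combining the bounds, tw(G) = 3.

Treewidth 3.
One optimal decomposition is:
Bags: B1 = {0, 3, 5, 6}  B2 = {0, 2, 3, 5}  B3 = {0, 4, 5, 6}  B4 = {0, 1, 3, 6}
Tree: B1–B2, B1–B3, B1–B4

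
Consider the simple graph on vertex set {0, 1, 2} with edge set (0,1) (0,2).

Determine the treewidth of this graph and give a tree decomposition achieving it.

Treewidth 1.
One such decomposition:
Bags: B1 = {0, 2}  B2 = {0, 1}
Tree: B1–B2

The largest bag has 2 vertices, giving width 1; this decomposition certifies tw(G) ≤ 1. Since G has at least one edge (e.g. 0–2), it is not an edgeless graph, so tw(G) ≥ 1. Therefore the treewidth is 1.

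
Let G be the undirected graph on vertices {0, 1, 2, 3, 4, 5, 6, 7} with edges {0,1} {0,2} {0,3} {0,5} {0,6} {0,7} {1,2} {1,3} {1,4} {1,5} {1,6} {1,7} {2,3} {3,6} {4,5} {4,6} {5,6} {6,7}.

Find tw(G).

A width-3 tree decomposition is:
Bags: B1 = {0, 1, 5, 6}  B2 = {1, 4, 5, 6}  B3 = {0, 1, 6, 7}  B4 = {0, 1, 3, 6}  B5 = {0, 1, 2, 3}
Tree: B1–B2, B1–B3, B1–B4, B4–B5
The largest bag has 4 vertices, giving width 3; this decomposition certifies tw(G) ≤ 3. Conversely, {0, 1, 2, 3} is a clique of size 4, and the vertices of any clique must share a bag in every tree decomposition; so some bag has ≥ 4 vertices and tw(G) ≥ 3. The upper and lower bounds meet at 3, so that is the treewidth.

3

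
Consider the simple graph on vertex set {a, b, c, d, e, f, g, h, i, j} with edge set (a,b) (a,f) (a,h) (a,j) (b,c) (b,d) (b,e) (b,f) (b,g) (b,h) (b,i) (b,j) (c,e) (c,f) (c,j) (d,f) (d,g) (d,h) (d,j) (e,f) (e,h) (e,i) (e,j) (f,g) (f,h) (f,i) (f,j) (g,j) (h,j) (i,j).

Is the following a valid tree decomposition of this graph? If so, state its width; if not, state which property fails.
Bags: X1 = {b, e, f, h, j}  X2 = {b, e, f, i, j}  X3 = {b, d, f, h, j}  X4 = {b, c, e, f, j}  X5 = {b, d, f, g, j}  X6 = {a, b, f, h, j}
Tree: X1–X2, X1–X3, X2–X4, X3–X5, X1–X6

Vertex coverage: the bags together contain {a, b, c, d, e, f, g, h, i, j}, the full vertex set. Edge coverage: each edge of G has both endpoints in at least one bag. Running intersection: for every vertex, the bags containing it form a connected subtree. All three properties hold, so this is a valid tree decomposition of width max|bag| − 1 = 4, and hence tw(G) ≤ 4.

Yes; width 4.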